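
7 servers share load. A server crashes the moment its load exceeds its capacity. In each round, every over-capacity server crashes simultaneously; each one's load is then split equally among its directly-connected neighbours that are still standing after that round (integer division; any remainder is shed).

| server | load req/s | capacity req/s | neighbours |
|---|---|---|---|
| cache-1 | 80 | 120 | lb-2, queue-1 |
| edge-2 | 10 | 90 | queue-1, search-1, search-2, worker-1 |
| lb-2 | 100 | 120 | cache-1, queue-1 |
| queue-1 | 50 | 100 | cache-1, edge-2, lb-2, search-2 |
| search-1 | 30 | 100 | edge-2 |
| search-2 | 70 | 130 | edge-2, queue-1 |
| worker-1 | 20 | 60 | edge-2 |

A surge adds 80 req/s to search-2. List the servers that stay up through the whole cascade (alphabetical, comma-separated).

search-1

Round 1 — search-2 at 150 > 130. search-2 crashes.
  search-2 sheds 150 req/s to edge-2, queue-1: 75 each.
    edge-2: 10+75 = 85 ≤ 90
    queue-1: 50+75 = 125 > 100
Round 2 — queue-1 crashes.
  queue-1 sheds 125 req/s to cache-1, edge-2, lb-2: 41 each (2 lost).
    cache-1: 80+41 = 121 > 120
    edge-2: 85+41 = 126 > 90
    lb-2: 100+41 = 141 > 120
Round 3 — cache-1, edge-2, lb-2 crash.
  cache-1 sheds 121 req/s: no online neighbours, lost.
  edge-2 sheds 126 req/s to search-1, worker-1: 63 each.
    search-1: 30+63 = 93 ≤ 100
    worker-1: 20+63 = 83 > 60
  lb-2 sheds 141 req/s: no online neighbours, lost.
Round 4 — worker-1 crashes.
  worker-1 sheds 83 req/s: no online neighbours, lost.
No further crashes.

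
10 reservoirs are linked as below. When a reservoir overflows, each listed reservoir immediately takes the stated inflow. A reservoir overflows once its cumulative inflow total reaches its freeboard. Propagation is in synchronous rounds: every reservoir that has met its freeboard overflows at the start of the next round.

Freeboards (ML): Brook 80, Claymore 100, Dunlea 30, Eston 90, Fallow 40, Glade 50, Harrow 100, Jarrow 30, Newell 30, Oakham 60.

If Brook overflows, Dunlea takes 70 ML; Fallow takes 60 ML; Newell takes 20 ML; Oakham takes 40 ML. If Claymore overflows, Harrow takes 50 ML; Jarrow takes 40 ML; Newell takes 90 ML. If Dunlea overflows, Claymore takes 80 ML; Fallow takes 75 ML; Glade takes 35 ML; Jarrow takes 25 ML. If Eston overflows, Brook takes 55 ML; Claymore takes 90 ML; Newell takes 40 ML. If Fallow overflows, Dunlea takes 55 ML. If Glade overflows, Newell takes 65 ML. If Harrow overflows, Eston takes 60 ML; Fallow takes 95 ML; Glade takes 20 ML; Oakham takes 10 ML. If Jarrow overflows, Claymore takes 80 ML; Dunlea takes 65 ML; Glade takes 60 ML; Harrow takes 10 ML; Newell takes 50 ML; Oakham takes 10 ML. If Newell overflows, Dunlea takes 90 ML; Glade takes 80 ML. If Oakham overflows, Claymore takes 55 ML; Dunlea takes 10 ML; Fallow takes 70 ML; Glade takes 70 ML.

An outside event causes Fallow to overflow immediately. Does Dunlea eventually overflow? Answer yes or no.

Round 1 — Fallow overflows (initial).
  Dunlea: +55 → 55 ≥ 30
Round 2 — Dunlea overflows.
  Claymore: +80 → 80 < 100
  Glade: +35 → 35 < 50
  Jarrow: +25 → 25 < 30
No further overflows.

yes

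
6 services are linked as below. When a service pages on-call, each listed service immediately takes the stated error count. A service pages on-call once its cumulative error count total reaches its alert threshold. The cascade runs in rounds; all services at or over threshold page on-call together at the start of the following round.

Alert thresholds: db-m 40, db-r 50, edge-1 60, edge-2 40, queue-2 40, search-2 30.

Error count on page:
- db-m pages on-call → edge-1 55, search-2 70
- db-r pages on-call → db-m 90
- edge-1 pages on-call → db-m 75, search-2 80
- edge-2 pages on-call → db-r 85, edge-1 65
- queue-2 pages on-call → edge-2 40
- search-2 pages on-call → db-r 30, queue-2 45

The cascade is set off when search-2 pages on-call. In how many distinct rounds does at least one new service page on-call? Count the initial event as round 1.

Round 1 — search-2 pages on-call (initial).
  db-r: +30 → 30 < 50
  queue-2: +45 → 45 ≥ 40
Round 2 — queue-2 pages on-call.
  edge-2: +40 → 40 ≥ 40
Round 3 — edge-2 pages on-call.
  db-r: +85 → 115 ≥ 50
  edge-1: +65 → 65 ≥ 60
Round 4 — db-r, edge-1 page on-call.
  db-m: +90+75 → 165 ≥ 40
Round 5 — db-m pages on-call.
No further pages.

5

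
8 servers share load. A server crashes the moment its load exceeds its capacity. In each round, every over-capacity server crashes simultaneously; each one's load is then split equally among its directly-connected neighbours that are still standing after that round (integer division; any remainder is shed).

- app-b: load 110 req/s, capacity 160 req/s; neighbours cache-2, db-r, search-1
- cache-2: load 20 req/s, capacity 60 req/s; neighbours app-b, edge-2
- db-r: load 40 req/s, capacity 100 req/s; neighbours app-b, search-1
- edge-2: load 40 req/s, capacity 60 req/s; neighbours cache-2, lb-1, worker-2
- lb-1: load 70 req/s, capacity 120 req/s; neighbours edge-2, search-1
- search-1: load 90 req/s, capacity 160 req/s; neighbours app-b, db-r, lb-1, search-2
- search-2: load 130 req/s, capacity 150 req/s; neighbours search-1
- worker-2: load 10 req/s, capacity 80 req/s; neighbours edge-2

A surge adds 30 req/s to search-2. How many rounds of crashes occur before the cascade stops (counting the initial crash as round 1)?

5

Round 1 — search-2 at 160 > 150. search-2 crashes.
  search-2 sheds 160 req/s to search-1: 160 each.
    search-1: 90+160 = 250 > 160
Round 2 — search-1 crashes.
  search-1 sheds 250 req/s to app-b, db-r, lb-1: 83 each (1 lost).
    app-b: 110+83 = 193 > 160
    db-r: 40+83 = 123 > 100
    lb-1: 70+83 = 153 > 120
Round 3 — app-b, db-r, lb-1 crash.
  app-b sheds 193 req/s to cache-2: 193 each.
    cache-2: 20+193 = 213 > 60
  db-r sheds 123 req/s: no online neighbours, lost.
  lb-1 sheds 153 req/s to edge-2: 153 each.
    edge-2: 40+153 = 193 > 60
Round 4 — cache-2, edge-2 crash.
  cache-2 sheds 213 req/s: no online neighbours, lost.
  edge-2 sheds 193 req/s to worker-2: 193 each.
    worker-2: 10+193 = 203 > 80
Round 5 — worker-2 crashes.
  worker-2 sheds 203 req/s: no online neighbours, lost.
No further crashes.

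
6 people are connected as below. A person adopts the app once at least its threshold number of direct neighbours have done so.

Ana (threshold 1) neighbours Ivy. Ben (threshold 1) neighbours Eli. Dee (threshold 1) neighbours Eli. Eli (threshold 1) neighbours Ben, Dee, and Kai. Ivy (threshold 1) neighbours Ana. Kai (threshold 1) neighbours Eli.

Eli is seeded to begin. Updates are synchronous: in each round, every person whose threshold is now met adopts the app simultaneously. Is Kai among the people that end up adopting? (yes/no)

Round 1 — Eli adopts the app (initial).
Round 2 — checking thresholds:
  Ben: 1 of 1 neighbours ≥ 1, adopts the app.
  Dee: 1 of 1 neighbours ≥ 1, adopts the app.
  Kai: 1 of 1 neighbours ≥ 1, adopts the app.
Round 3 — no new adoptions; cascade stops.

yes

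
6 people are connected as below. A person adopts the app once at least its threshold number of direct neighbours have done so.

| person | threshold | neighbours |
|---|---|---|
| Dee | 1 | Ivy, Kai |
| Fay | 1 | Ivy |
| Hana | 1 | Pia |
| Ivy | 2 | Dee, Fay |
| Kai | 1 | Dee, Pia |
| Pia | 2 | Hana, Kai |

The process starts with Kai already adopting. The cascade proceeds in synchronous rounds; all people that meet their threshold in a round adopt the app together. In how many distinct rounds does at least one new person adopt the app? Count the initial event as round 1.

Round 1 — Kai adopts the app (initial).
Round 2 — checking thresholds:
  Dee: 1 of 2 neighbours ≥ 1, adopts the app.
  Pia: 1 of 2 neighbours < 2, not yet.
Round 3 — no new adoptions; cascade stops.

2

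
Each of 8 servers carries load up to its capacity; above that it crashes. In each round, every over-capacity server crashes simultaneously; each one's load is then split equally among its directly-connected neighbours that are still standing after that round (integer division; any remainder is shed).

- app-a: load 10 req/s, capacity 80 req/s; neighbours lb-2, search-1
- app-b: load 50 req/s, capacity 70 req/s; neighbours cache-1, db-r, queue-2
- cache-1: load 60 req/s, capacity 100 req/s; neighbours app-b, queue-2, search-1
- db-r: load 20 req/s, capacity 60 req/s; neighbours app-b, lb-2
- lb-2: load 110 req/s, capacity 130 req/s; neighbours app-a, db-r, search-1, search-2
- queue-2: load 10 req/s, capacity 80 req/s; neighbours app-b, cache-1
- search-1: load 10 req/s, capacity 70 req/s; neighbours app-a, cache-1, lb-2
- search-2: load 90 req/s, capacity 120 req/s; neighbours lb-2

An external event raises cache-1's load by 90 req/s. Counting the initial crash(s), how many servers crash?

Round 1 — cache-1 at 150 > 100. cache-1 crashes.
  cache-1 sheds 150 req/s to app-b, queue-2, search-1: 50 each.
    app-b: 50+50 = 100 > 70
    queue-2: 10+50 = 60 ≤ 80
    search-1: 10+50 = 60 ≤ 70
Round 2 — app-b crashes.
  app-b sheds 100 req/s to db-r, queue-2: 50 each.
    db-r: 20+50 = 70 > 60
    queue-2: 60+50 = 110 > 80
Round 3 — db-r, queue-2 crash.
  db-r sheds 70 req/s to lb-2: 70 each.
    lb-2: 110+70 = 180 > 130
  queue-2 sheds 110 req/s: no online neighbours, lost.
Round 4 — lb-2 crashes.
  lb-2 sheds 180 req/s to app-a, search-1, search-2: 60 each.
    app-a: 10+60 = 70 ≤ 80
    search-1: 60+60 = 120 > 70
    search-2: 90+60 = 150 > 120
Round 5 — search-1, search-2 crash.
  search-1 sheds 120 req/s to app-a: 120 each.
    app-a: 70+120 = 190 > 80
  search-2 sheds 150 req/s: no online neighbours, lost.
Round 6 — app-a crashes.
  app-a sheds 190 req/s: no online neighbours, lost.
No further crashes.

8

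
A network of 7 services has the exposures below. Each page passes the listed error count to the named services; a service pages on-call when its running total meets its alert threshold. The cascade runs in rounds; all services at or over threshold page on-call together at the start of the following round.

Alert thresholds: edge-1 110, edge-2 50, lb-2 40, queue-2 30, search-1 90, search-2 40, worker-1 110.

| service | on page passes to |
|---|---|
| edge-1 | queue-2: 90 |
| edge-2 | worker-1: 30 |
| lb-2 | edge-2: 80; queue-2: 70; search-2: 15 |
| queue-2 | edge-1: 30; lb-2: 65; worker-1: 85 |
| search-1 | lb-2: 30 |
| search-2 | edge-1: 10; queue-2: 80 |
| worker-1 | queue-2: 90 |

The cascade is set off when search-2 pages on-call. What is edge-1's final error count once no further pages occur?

Round 1 — search-2 pages on-call (initial).
  edge-1: +10 → 10 < 110
  queue-2: +80 → 80 ≥ 30
Round 2 — queue-2 pages on-call.
  edge-1: +30 → 40 < 110
  lb-2: +65 → 65 ≥ 40
  worker-1: +85 → 85 < 110
Round 3 — lb-2 pages on-call.
  edge-2: +80 → 80 ≥ 50
Round 4 — edge-2 pages on-call.
  worker-1: +30 → 115 ≥ 110
Round 5 — worker-1 pages on-call.
No further pages.

40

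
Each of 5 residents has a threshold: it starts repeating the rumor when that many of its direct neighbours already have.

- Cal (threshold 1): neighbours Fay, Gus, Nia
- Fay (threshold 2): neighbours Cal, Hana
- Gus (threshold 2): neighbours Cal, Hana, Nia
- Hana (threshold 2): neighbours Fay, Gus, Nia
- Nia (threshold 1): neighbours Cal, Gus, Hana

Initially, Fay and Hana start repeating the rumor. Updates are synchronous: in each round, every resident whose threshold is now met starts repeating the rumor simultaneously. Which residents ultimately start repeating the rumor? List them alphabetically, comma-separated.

Round 1 — Fay, Hana start repeating the rumor (initial).
Round 2 — checking thresholds:
  Cal: 1 of 3 neighbours ≥ 1, starts repeating the rumor.
  Gus: 1 of 3 neighbours < 2, below threshold.
  Nia: 1 of 3 neighbours ≥ 1, starts repeating the rumor.
Round 3 — checking thresholds:
  Gus: 3 of 3 neighbours ≥ 2, starts repeating the rumor.
Round 4 — no new spreads; cascade stops.

Cal, Fay, Gus, Hana, Nia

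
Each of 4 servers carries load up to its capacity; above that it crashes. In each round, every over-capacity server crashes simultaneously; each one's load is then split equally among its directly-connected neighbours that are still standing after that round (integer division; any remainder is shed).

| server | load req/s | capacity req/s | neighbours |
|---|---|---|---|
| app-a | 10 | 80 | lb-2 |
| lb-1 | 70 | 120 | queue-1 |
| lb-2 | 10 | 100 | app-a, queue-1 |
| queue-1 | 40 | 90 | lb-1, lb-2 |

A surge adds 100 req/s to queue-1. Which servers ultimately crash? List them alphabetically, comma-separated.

lb-1, queue-1

Round 1 — queue-1 at 140 > 90. queue-1 crashes.
  queue-1 sheds 140 req/s to lb-1, lb-2: 70 each.
    lb-1: 70+70 = 140 > 120
    lb-2: 10+70 = 80 ≤ 100
Round 2 — lb-1 crashes.
  lb-1 sheds 140 req/s: no online neighbours, lost.
No further crashes.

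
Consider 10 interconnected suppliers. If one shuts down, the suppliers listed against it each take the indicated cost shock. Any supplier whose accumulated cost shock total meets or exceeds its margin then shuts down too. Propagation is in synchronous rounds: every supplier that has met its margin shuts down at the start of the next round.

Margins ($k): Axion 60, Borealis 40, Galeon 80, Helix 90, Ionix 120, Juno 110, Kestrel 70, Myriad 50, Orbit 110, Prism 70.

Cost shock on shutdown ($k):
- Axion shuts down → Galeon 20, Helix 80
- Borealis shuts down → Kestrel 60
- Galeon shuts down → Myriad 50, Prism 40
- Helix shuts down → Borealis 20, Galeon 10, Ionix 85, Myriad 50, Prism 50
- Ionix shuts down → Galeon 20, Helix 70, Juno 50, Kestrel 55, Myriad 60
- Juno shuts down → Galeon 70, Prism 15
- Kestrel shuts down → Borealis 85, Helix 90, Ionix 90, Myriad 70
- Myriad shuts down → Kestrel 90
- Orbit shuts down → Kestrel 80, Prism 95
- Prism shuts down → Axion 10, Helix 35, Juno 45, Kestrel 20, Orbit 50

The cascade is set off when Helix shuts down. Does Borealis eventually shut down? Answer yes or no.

Round 1 — Helix shuts down (initial).
  Borealis: +20 → 20 < 40
  Galeon: +10 → 10 < 80
  Ionix: +85 → 85 < 120
  Myriad: +50 → 50 ≥ 50
  Prism: +50 → 50 < 70
Round 2 — Myriad shuts down.
  Kestrel: +90 → 90 ≥ 70
Round 3 — Kestrel shuts down.
  Borealis: +85 → 105 ≥ 40
  Ionix: +90 → 175 ≥ 120
Round 4 — Borealis, Ionix shut down.
  Galeon: +20 → 30 < 80
  Juno: +50 → 50 < 110
No further shutdowns.

yes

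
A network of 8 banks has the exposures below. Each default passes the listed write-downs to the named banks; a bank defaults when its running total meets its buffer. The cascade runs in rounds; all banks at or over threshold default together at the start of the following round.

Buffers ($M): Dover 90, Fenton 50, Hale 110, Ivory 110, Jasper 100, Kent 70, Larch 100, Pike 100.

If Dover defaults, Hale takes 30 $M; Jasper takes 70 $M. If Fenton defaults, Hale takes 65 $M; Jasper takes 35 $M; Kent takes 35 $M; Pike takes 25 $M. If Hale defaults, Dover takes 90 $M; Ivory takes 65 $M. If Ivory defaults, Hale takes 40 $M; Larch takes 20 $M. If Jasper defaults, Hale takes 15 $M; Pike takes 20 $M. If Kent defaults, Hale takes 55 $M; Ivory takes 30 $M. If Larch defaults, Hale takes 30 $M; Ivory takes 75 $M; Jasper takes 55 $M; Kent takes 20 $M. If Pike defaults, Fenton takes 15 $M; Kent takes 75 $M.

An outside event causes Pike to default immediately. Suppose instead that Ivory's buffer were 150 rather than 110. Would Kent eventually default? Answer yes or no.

With Ivory's buffer at 150:
Round 1 — Pike defaults (initial).
  Fenton: +15 → 15 < 50
  Kent: +75 → 75 ≥ 70
Round 2 — Kent defaults.
  Hale: +55 → 55 < 110
  Ivory: +30 → 30 < 150
No further defaults.

yes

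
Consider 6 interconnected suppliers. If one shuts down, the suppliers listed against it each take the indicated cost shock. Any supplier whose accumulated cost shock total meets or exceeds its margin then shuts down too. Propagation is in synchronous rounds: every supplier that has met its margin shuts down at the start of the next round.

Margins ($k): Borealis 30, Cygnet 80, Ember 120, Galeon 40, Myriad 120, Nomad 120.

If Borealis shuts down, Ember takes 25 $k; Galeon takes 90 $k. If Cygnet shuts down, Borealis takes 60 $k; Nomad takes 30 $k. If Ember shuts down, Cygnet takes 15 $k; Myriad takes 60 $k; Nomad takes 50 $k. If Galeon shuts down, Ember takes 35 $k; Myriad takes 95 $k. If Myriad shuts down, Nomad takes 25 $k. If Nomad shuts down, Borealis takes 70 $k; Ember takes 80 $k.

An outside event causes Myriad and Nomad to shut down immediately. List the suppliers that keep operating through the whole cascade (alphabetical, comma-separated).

Round 1 — Myriad, Nomad shut down (initial).
  Borealis: +70 → 70 ≥ 30
  Ember: +80 → 80 < 120
Round 2 — Borealis shuts down.
  Ember: +25 → 105 < 120
  Galeon: +90 → 90 ≥ 40
Round 3 — Galeon shuts down.
  Ember: +35 → 140 ≥ 120
Round 4 — Ember shuts down.
  Cygnet: +15 → 15 < 80
No further shutdowns.

Cygnet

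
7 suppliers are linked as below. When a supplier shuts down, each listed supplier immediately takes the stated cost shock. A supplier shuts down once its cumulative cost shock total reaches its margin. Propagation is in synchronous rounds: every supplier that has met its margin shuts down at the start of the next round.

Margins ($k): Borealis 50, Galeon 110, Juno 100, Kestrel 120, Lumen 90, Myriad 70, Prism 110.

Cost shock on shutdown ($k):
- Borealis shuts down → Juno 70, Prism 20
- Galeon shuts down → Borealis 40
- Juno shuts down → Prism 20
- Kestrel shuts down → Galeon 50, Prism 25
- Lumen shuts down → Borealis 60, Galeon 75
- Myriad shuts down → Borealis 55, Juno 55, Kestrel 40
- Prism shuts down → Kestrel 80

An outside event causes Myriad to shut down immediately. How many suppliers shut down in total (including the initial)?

Round 1 — Myriad shuts down (initial).
  Borealis: +55 → 55 ≥ 50
  Juno: +55 → 55 < 100
  Kestrel: +40 → 40 < 120
Round 2 — Borealis shuts down.
  Juno: +70 → 125 ≥ 100
  Prism: +20 → 20 < 110
Round 3 — Juno shuts down.
  Prism: +20 → 40 < 110
No further shutdowns.

3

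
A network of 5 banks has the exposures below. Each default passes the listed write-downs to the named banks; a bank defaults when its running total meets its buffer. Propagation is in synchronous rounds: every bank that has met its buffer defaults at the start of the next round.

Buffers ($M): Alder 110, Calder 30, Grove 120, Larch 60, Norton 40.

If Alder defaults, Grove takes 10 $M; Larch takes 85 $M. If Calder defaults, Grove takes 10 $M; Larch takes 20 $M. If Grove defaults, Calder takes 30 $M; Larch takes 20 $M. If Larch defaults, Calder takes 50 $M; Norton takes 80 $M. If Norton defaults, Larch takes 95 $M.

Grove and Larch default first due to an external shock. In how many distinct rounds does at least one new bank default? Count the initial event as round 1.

2

Round 1 — Grove, Larch default (initial).
  Calder: +30+50 → 80 ≥ 30
  Norton: +80 → 80 ≥ 40
Round 2 — Calder, Norton default.
No further defaults.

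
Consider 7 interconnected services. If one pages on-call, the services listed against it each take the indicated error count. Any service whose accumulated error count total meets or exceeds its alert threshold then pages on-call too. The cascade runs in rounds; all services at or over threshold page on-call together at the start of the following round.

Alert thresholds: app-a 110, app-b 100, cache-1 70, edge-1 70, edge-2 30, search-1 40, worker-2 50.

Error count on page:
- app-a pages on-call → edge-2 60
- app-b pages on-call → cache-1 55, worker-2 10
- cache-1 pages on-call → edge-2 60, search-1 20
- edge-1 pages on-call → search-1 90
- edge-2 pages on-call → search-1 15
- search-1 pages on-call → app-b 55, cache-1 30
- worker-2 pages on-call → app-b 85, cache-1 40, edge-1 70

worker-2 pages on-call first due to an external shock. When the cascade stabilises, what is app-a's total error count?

0

Round 1 — worker-2 pages on-call (initial).
  app-b: +85 → 85 < 100
  cache-1: +40 → 40 < 70
  edge-1: +70 → 70 ≥ 70
Round 2 — edge-1 pages on-call.
  search-1: +90 → 90 ≥ 40
Round 3 — search-1 pages on-call.
  app-b: +55 → 140 ≥ 100
  cache-1: +30 → 70 ≥ 70
Round 4 — app-b, cache-1 page on-call.
  edge-2: +60 → 60 ≥ 30
Round 5 — edge-2 pages on-call.
No further pages.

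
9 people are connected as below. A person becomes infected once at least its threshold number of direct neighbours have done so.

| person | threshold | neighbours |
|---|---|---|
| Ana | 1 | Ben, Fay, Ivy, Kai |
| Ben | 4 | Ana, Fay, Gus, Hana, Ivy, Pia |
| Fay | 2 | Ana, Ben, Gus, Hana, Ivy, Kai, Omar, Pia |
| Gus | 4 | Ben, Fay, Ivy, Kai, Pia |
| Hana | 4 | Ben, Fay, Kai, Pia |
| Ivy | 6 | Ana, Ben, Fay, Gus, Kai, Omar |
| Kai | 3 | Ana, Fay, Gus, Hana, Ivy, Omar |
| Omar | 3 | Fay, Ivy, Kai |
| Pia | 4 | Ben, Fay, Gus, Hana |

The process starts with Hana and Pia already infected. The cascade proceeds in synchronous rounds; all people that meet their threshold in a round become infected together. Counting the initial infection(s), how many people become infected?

7

Round 1 — Hana, Pia become infected (initial).
Round 2 — checking thresholds:
  Ben: 2 of 6 neighbours < 4, not yet.
  Fay: 2 of 8 neighbours ≥ 2, becomes infected.
  Gus: 1 of 5 neighbours < 4, not yet.
  Kai: 1 of 6 neighbours < 3, not yet.
Round 3 — checking thresholds:
  Ana: 1 of 4 neighbours ≥ 1, becomes infected.
  Ben: 3 of 6 neighbours < 4, not yet.
  Gus: 2 of 5 neighbours < 4, not yet.
  Ivy: 1 of 6 neighbours < 6, not yet.
  Kai: 2 of 6 neighbours < 3, not yet.
  Omar: 1 of 3 neighbours < 3, not yet.
Round 4 — checking thresholds:
  Ben: 4 of 6 neighbours ≥ 4, becomes infected.
  Gus: 2 of 5 neighbours < 4, not yet.
  Ivy: 2 of 6 neighbours < 6, not yet.
  Kai: 3 of 6 neighbours ≥ 3, becomes infected.
  Omar: 1 of 3 neighbours < 3, not yet.
Round 5 — checking thresholds:
  Gus: 4 of 5 neighbours ≥ 4, becomes infected.
  Ivy: 4 of 6 neighbours < 6, not yet.
  Omar: 2 of 3 neighbours < 3, not yet.
Round 6 — no new infections; cascade stops.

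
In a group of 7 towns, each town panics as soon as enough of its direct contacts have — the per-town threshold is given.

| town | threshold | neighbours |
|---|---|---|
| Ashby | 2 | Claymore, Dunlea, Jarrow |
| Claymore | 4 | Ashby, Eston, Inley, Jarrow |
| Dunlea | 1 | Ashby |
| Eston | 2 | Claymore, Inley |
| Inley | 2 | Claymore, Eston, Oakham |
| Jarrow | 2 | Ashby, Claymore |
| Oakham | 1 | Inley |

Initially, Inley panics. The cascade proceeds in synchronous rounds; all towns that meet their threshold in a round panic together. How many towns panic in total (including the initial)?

Round 1 — Inley panics (initial).
Round 2 — checking thresholds:
  Claymore: 1 of 4 neighbours < 4, not yet.
  Eston: 1 of 2 neighbours < 2, not yet.
  Oakham: 1 of 1 neighbours ≥ 1, panics.
Round 3 — no new panics; cascade stops.

2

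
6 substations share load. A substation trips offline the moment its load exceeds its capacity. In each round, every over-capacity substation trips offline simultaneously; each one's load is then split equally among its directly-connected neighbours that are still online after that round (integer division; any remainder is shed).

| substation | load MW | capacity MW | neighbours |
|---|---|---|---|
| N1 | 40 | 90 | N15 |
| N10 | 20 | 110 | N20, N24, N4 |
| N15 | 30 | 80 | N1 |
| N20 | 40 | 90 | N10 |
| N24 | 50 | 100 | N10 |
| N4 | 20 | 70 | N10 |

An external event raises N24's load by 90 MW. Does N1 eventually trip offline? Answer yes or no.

no

Round 1 — N24 at 140 > 100. N24 trips offline.
  N24 sheds 140 MW to N10: 140 each.
    N10: 20+140 = 160 > 110
Round 2 — N10 trips offline.
  N10 sheds 160 MW to N20, N4: 80 each.
    N20: 40+80 = 120 > 90
    N4: 20+80 = 100 > 70
Round 3 — N20, N4 trip offline.
  N20 sheds 120 MW: no online neighbours, lost.
  N4 sheds 100 MW: no online neighbours, lost.
No further trips.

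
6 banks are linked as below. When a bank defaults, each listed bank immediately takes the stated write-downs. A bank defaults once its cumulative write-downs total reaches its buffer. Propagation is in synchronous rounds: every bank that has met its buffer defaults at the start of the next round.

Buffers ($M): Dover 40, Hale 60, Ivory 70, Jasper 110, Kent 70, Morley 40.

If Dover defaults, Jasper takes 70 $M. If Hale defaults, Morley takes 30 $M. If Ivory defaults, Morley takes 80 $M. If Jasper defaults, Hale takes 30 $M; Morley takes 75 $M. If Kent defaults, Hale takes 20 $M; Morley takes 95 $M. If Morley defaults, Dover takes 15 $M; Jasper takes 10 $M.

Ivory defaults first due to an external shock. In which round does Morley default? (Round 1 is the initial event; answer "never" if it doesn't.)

2

Round 1 — Ivory defaults (initial).
  Morley: +80 → 80 ≥ 40
Round 2 — Morley defaults.
  Dover: +15 → 15 < 40
  Jasper: +10 → 10 < 110
No further defaults.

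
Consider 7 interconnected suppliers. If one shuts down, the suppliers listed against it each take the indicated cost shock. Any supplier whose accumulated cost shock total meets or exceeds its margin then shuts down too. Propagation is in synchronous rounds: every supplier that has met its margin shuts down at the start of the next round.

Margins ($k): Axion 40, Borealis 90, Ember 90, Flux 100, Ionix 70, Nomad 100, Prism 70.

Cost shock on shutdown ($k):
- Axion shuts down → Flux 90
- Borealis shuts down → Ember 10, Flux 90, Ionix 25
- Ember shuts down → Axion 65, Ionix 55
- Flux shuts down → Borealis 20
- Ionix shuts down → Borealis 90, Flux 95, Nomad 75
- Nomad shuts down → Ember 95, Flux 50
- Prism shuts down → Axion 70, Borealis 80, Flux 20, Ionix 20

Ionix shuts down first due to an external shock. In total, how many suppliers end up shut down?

Round 1 — Ionix shuts down (initial).
  Borealis: +90 → 90 ≥ 90
  Flux: +95 → 95 < 100
  Nomad: +75 → 75 < 100
Round 2 — Borealis shuts down.
  Ember: +10 → 10 < 90
  Flux: +90 → 185 ≥ 100
Round 3 — Flux shuts down.
No further shutdowns.

3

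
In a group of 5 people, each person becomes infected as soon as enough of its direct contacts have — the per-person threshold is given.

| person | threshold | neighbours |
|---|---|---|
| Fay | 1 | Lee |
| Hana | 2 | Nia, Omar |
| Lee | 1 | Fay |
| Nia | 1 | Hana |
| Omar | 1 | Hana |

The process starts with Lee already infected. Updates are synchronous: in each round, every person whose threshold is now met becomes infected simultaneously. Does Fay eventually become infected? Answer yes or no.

Round 1 — Lee becomes infected (initial).
Round 2 — checking thresholds:
  Fay: 1 of 1 neighbours ≥ 1, becomes infected.
Round 3 — no new infections; cascade stops.

yes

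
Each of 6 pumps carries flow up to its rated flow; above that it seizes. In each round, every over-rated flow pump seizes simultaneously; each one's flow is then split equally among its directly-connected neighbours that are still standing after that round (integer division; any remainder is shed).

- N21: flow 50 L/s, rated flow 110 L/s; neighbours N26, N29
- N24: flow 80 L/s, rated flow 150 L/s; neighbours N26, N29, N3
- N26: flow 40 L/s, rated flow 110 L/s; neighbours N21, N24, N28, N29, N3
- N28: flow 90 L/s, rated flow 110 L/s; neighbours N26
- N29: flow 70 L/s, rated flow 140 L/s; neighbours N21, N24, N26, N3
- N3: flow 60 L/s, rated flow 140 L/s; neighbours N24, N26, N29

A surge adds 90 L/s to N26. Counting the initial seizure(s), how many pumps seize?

Round 1 — N26 at 130 > 110. N26 seizes.
  N26 sheds 130 L/s to N21, N24, N28, N29, N3: 26 each.
    N21: 50+26 = 76 ≤ 110
    N24: 80+26 = 106 ≤ 150
    N28: 90+26 = 116 > 110
    N29: 70+26 = 96 ≤ 140
    N3: 60+26 = 86 ≤ 140
Round 2 — N28 seizes.
  N28 sheds 116 L/s: no online neighbours, lost.
No further seizures.

2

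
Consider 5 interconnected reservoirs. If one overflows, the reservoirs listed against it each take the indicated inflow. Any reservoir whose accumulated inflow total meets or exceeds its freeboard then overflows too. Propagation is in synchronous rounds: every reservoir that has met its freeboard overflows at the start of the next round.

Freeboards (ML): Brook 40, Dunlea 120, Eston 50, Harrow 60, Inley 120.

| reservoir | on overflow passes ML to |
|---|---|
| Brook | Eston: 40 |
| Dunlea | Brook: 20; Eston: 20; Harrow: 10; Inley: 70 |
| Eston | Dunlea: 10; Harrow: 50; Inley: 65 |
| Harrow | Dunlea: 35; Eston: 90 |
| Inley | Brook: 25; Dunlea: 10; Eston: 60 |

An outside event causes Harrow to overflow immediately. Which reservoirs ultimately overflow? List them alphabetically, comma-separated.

Eston, Harrow

Round 1 — Harrow overflows (initial).
  Dunlea: +35 → 35 < 120
  Eston: +90 → 90 ≥ 50
Round 2 — Eston overflows.
  Dunlea: +10 → 45 < 120
  Inley: +65 → 65 < 120
No further overflows.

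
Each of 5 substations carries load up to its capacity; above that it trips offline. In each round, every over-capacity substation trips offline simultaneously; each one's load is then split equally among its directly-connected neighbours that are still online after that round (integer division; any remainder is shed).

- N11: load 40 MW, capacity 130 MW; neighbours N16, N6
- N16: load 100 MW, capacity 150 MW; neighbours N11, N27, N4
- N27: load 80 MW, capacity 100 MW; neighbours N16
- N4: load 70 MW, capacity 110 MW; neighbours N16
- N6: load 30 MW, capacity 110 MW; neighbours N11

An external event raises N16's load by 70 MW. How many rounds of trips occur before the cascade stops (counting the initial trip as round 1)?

2

Round 1 — N16 at 170 > 150. N16 trips offline.
  N16 sheds 170 MW to N11, N27, N4: 56 each (2 lost).
    N11: 40+56 = 96 ≤ 130
    N27: 80+56 = 136 > 100
    N4: 70+56 = 126 > 110
Round 2 — N27, N4 trip offline.
  N27 sheds 136 MW: no online neighbours, lost.
  N4 sheds 126 MW: no online neighbours, lost.
No further trips.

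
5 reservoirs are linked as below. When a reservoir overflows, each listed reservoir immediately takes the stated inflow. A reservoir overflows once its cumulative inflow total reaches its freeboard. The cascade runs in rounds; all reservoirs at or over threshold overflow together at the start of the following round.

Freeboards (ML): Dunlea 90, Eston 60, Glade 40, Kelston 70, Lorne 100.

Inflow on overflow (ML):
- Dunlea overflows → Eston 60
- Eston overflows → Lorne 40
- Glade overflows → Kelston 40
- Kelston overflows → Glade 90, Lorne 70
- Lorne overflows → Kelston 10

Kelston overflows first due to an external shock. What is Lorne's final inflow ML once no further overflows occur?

70

Round 1 — Kelston overflows (initial).
  Glade: +90 → 90 ≥ 40
  Lorne: +70 → 70 < 100
Round 2 — Glade overflows.
No further overflows.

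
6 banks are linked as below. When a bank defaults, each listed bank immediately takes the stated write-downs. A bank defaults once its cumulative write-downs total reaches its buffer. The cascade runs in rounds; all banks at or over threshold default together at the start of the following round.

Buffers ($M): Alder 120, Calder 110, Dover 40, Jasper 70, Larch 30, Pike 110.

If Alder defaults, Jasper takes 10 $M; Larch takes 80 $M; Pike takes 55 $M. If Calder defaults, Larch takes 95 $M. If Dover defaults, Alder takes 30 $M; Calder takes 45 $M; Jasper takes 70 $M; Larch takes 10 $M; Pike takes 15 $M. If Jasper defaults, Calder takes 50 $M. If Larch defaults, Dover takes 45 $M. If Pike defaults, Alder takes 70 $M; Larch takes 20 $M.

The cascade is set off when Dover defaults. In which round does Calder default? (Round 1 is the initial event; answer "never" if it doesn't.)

Round 1 — Dover defaults (initial).
  Alder: +30 → 30 < 120
  Calder: +45 → 45 < 110
  Jasper: +70 → 70 ≥ 70
  Larch: +10 → 10 < 30
  Pike: +15 → 15 < 110
Round 2 — Jasper defaults.
  Calder: +50 → 95 < 110
No further defaults.

never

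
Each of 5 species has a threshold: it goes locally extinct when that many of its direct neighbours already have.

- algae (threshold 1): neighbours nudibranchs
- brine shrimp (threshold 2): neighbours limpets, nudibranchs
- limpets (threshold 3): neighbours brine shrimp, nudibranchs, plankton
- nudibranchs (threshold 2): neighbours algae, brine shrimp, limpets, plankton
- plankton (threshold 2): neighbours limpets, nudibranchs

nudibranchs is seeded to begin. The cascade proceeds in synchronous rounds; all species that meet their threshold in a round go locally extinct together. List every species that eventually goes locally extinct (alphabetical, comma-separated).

algae, nudibranchs

Round 1 — nudibranchs goes locally extinct (initial).
Round 2 — checking thresholds:
  algae: 1 of 1 neighbours ≥ 1, goes locally extinct.
  brine shrimp: 1 of 2 neighbours < 2, holds.
  limpets: 1 of 3 neighbours < 3, holds.
  plankton: 1 of 2 neighbours < 2, holds.
Round 3 — no new extinctions; cascade stops.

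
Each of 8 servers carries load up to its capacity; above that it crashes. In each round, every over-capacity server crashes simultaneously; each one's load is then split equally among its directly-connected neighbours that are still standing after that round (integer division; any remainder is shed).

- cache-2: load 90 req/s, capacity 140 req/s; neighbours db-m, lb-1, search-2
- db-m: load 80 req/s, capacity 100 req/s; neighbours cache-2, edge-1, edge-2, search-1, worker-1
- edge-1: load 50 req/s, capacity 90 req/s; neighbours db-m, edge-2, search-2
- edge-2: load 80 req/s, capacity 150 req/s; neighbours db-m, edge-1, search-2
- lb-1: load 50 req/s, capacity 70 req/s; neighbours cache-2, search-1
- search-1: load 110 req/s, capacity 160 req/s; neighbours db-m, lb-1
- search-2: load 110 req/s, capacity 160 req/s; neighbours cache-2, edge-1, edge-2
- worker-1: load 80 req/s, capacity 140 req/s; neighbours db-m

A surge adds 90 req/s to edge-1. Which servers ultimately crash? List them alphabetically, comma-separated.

Round 1 — edge-1 at 140 > 90. edge-1 crashes.
  edge-1 sheds 140 req/s to db-m, edge-2, search-2: 46 each (2 lost).
    db-m: 80+46 = 126 > 100
    edge-2: 80+46 = 126 ≤ 150
    search-2: 110+46 = 156 ≤ 160
Round 2 — db-m crashes.
  db-m sheds 126 req/s to cache-2, edge-2, search-1, worker-1: 31 each (2 lost).
    cache-2: 90+31 = 121 ≤ 140
    edge-2: 126+31 = 157 > 150
    search-1: 110+31 = 141 ≤ 160
    worker-1: 80+31 = 111 ≤ 140
Round 3 — edge-2 crashes.
  edge-2 sheds 157 req/s to search-2: 157 each.
    search-2: 156+157 = 313 > 160
Round 4 — search-2 crashes.
  search-2 sheds 313 req/s to cache-2: 313 each.
    cache-2: 121+313 = 434 > 140
Round 5 — cache-2 crashes.
  cache-2 sheds 434 req/s to lb-1: 434 each.
    lb-1: 50+434 = 484 > 70
Round 6 — lb-1 crashes.
  lb-1 sheds 484 req/s to search-1: 484 each.
    search-1: 141+484 = 625 > 160
Round 7 — search-1 crashes.
  search-1 sheds 625 req/s: no online neighbours, lost.
No further crashes.

cache-2, db-m, edge-1, edge-2, lb-1, search-1, search-2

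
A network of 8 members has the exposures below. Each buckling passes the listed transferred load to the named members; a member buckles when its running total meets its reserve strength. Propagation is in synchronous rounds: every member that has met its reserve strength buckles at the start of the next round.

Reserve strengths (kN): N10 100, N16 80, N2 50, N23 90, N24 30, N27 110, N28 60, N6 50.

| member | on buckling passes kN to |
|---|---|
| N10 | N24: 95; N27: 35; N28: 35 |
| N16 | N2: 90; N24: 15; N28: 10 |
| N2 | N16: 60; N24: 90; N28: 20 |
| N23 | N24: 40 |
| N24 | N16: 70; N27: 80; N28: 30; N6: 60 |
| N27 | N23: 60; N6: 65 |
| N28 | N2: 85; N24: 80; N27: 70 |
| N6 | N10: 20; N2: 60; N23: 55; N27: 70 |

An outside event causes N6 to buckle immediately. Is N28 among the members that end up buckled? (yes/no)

yes

Round 1 — N6 buckles (initial).
  N10: +20 → 20 < 100
  N2: +60 → 60 ≥ 50
  N23: +55 → 55 < 90
  N27: +70 → 70 < 110
Round 2 — N2 buckles.
  N16: +60 → 60 < 80
  N24: +90 → 90 ≥ 30
  N28: +20 → 20 < 60
Round 3 — N24 buckles.
  N16: +70 → 130 ≥ 80
  N27: +80 → 150 ≥ 110
  N28: +30 → 50 < 60
Round 4 — N16, N27 buckle.
  N23: +60 → 115 ≥ 90
  N28: +10 → 60 ≥ 60
Round 5 — N23, N28 buckle.
No further bucklings.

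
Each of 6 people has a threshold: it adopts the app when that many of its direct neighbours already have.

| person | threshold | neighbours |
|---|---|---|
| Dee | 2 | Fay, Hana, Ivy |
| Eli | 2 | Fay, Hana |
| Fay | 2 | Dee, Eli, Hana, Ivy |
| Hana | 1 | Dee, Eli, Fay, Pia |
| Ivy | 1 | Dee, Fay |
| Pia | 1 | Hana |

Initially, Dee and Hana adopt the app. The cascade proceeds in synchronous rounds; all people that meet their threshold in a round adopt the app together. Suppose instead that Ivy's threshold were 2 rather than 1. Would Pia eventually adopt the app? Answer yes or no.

With Ivy's threshold at 2:
Round 1 — Dee, Hana adopt the app (initial).
Round 2 — checking thresholds:
  Eli: 1 of 2 neighbours < 2, not yet.
  Fay: 2 of 4 neighbours ≥ 2, adopts the app.
  Ivy: 1 of 2 neighbours < 2, not yet.
  Pia: 1 of 1 neighbours ≥ 1, adopts the app.
Round 3 — checking thresholds:
  Eli: 2 of 2 neighbours ≥ 2, adopts the app.
  Ivy: 2 of 2 neighbours ≥ 2, adopts the app.
Round 4 — no new adoptions; cascade stops.

yes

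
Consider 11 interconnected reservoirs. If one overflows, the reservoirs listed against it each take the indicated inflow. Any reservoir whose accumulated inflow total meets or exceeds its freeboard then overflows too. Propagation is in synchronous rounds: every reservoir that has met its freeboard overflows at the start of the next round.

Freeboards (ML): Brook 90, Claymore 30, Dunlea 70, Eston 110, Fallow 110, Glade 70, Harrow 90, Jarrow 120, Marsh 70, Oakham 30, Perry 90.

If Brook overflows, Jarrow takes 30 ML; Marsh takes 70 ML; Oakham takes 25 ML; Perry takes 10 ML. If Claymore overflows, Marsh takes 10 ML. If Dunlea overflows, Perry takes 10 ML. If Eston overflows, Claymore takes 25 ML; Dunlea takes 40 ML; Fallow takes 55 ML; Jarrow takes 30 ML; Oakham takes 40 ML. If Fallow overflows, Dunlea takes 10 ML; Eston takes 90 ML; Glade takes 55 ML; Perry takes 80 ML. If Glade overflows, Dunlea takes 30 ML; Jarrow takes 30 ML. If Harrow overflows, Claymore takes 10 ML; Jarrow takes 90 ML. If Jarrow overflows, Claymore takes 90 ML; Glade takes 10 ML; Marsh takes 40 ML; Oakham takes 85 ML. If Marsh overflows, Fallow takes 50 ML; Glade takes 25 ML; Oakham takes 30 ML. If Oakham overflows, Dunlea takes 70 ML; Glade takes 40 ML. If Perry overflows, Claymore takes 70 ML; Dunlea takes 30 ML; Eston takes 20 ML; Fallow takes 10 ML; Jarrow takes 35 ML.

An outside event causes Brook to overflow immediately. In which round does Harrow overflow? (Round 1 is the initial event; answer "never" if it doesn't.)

Round 1 — Brook overflows (initial).
  Jarrow: +30 → 30 < 120
  Marsh: +70 → 70 ≥ 70
  Oakham: +25 → 25 < 30
  Perry: +10 → 10 < 90
Round 2 — Marsh overflows.
  Fallow: +50 → 50 < 110
  Glade: +25 → 25 < 70
  Oakham: +30 → 55 ≥ 30
Round 3 — Oakham overflows.
  Dunlea: +70 → 70 ≥ 70
  Glade: +40 → 65 < 70
Round 4 — Dunlea overflows.
  Perry: +10 → 20 < 90
No further overflows.

never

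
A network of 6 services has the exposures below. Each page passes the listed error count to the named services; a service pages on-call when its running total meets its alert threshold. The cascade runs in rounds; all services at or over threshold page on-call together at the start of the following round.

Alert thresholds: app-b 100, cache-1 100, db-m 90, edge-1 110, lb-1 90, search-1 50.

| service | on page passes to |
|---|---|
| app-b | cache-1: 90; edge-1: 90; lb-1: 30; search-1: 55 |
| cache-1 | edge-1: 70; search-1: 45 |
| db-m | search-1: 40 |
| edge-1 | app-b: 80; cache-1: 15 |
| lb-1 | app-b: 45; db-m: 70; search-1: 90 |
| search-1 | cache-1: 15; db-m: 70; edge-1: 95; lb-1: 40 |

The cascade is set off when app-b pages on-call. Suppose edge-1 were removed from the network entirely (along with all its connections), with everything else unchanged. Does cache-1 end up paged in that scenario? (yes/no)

With edge-1 removed:
Round 1 — app-b pages on-call (initial).
  cache-1: +90 → 90 < 100
  lb-1: +30 → 30 < 90
  search-1: +55 → 55 ≥ 50
Round 2 — search-1 pages on-call.
  cache-1: +15 → 105 ≥ 100
  db-m: +70 → 70 < 90
  lb-1: +40 → 70 < 90
Round 3 — cache-1 pages on-call.
No further pages.

yes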